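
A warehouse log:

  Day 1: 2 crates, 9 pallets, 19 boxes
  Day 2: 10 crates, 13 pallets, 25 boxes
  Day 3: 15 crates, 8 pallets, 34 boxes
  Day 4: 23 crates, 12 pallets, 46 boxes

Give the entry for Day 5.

28 crates, 7 pallets, 61 boxes

For the crates, alternating steps +8, +5, +8, +5, …: 2, 10, 15, 23 → 28.
Pallets: alternating steps +4, −5, +4, −5, …; 9, 13, 8, 12 → 7.
Boxes: differences are 6, 9, 12, … (increasing by 3 each time), so 19, 25, 34, 46 → 61.
Putting it together: 28 crates, 7 pallets, 61 boxes.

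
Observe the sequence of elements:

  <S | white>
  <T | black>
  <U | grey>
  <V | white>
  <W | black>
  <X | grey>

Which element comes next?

<Y | white>

Letter: letters move forward 1 place in the alphabet; S, T, U, V, W, X → Y.
Shade: repeats white → black → grey; white, black, grey, white, black, grey → white.
Putting it together: <Y | white>.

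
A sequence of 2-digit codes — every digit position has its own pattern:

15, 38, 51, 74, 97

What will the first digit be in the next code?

1

First digit goes 1, 3, 5, 7, 9 → 1 (+2 each step, mod 10).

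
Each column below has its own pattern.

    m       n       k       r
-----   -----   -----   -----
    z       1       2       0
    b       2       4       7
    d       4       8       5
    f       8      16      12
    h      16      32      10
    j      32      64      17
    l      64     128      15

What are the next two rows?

n  128  256  22; p  256  512  20

Column m: letters move forward 2 places in the alphabet, wrapping Z→A, so z, b, d, f, h, j, l → n → p.
Column n: ×2 each step, so 1, 2, 4, 8, 16, 32, 64 → 128 → 256.
Column k goes 2, 4, 8, 16, 32, 64, 128 → 256 → 512 (×2 each step).
Column r: alternating steps +7, −2, +7, −2, …, so 0, 7, 5, 12, 10, 17, 15 → 22 → 20.
So the next two rows are n  128  256  22 and p  256  512  20.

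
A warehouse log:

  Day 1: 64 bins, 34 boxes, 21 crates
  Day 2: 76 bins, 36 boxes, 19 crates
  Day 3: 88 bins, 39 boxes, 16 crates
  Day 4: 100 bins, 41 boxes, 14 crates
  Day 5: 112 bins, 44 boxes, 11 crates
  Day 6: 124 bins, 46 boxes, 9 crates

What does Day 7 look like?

Bins goes 64, 76, 88, 100, 112, 124 → 136 (+12 each step).
Boxes — alternating steps +2, +3, +2, +3, …: 34, 36, 39, 41, 44, 46 → 49.
For the crates, together with the boxes always sums to 55: 21, 19, 16, 14, 11, 9 → 6.
So the next line is 136 bins, 49 boxes, 6 crates.

136 bins, 49 boxes, 6 crates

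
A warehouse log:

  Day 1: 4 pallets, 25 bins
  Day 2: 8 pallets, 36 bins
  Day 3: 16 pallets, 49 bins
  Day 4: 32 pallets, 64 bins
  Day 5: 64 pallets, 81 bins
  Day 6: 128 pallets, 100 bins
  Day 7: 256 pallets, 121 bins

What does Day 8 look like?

Pallets: 4, 8, 16, 32, 64, 128, 256 → 512 (×2 each step).
Bins: 25, 36, 49, 64, 81, 100, 121 → 144 (perfect squares: 5², 6², 7², …).
Combining the parts gives 512 pallets, 144 bins.

512 pallets, 144 bins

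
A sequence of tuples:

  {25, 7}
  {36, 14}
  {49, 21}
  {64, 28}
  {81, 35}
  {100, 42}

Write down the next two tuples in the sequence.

For the first slot, perfect squares: 5², 6², 7², …: 25, 36, 49, 64, 81, 100 → 121 → 144.
Second slot goes 7, 14, 21, 28, 35, 42 → 49 → 56 (+7 each step).
Putting the parts together: {121, 49} and then {144, 56}.

{121, 49}, {144, 56}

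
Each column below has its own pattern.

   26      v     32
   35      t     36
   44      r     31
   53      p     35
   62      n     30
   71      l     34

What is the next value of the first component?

For the first component, +9 each step: 26, 35, 44, 53, 62, 71 → 80.

80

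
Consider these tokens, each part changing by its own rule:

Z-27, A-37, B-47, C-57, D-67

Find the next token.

E-77

Letter: Z, A, B, C, D → E (letters move forward 1 place in the alphabet, wrapping Z→A).
Second component: +10 each step, so 27, 37, 47, 57, 67 → 77.
So the next token is E-77.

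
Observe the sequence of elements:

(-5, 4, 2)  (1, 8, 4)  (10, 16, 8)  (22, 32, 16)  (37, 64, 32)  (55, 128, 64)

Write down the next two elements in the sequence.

(76, 256, 128), (100, 512, 256)

First value: differences are 6, 9, 12, … (increasing by 3 each time); -5, 1, 10, 22, 37, 55 → 76 → 100.
Second value: ×2 each step, so 4, 8, 16, 32, 64, 128 → 256 → 512.
Third value — ×2 each step: 2, 4, 8, 16, 32, 64 → 128 → 256.
Putting the parts together: (76, 256, 128) and then (100, 512, 256).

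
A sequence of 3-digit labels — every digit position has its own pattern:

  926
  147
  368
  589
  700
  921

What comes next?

142

First digit: 9, 1, 3, 5, 7, 9 → 1 (+2 each step, mod 10).
Second digit: +2 each step, mod 10; 2, 4, 6, 8, 0, 2 → 4.
For the third digit, +1 each step, mod 10: 6, 7, 8, 9, 0, 1 → 2.
Putting it together: 142.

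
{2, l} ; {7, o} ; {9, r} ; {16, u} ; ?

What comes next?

First value goes 2, 7, 9, 16 → 25 (each term is the sum of the two before it).
Letter: letters move forward 3 places in the alphabet; l, o, r, u → x.
So the next element is {25, x}.

{25, x}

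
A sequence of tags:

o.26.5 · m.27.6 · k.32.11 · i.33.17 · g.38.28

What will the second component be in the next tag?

39

Second component: alternating steps +1, +5, +1, +5, …, so 26, 27, 32, 33, 38 → 39.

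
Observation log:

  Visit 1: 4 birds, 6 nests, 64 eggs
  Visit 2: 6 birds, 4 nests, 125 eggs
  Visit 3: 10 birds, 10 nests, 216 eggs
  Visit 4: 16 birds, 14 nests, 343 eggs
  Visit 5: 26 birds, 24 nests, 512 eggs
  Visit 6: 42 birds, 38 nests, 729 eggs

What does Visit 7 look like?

Birds: each term is the sum of the two before it; 4, 6, 10, 16, 26, 42 → 68.
Nests goes 6, 4, 10, 14, 24, 38 → 62 (each term is the sum of the two before it).
Eggs — perfect cubes: 4³, 5³, 6³, …: 64, 125, 216, 343, 512, 729 → 1000.
So the next row is 68 birds, 62 nests, 1000 eggs.

68 birds, 62 nests, 1000 eggs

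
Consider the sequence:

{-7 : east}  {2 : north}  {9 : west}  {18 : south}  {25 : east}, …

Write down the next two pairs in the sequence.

{34 : north}, {41 : west}

First component — alternating steps +9, +7, +9, +7, …: -7, 2, 9, 18, 25 → 34 → 41.
Direction: repeats east → north → west → south, so east, north, west, south, east → north → west.
So the next two pairs are {34 : north} and {41 : west}.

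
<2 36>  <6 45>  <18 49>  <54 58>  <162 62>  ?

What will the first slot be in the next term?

486

First slot: 2, 6, 18, 54, 162 → 486 (×3 each step).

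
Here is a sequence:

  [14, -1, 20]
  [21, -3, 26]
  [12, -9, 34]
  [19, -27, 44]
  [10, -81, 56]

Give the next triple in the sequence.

For the first slot, alternating steps +7, −9, +7, −9, …: 14, 21, 12, 19, 10 → 17.
Second slot — ×3 each step: -1, -3, -9, -27, -81 → -243.
Third slot: 20, 26, 34, 44, 56 → 70 (differences are 6, 8, 10, … (increasing by 2 each time)).
Combining the parts gives [17, -243, 70].

[17, -243, 70]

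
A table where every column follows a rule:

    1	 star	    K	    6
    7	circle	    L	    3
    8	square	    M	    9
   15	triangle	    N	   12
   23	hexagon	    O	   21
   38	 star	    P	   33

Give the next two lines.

First component: each term is the sum of the two before it; 1, 7, 8, 15, 23, 38 → 61 → 99.
Shape goes star, circle, square, triangle, hexagon, star → circle → square (repeats star → circle → square → triangle → hexagon).
Letter: letters move forward 1 place in the alphabet, so K, L, M, N, O, P → Q → R.
For the fourth component, each term is the sum of the two before it: 6, 3, 9, 12, 21, 33 → 54 → 87.
So the next two lines are 61  circle  Q  54 and 99  square  R  87.

61  circle  Q  54; 99  square  R  87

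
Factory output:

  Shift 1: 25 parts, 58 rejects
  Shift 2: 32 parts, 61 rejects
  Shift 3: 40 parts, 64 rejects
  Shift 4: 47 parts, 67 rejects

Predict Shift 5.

Parts: 25, 32, 40, 47 → 55 (alternating steps +7, +8, +7, +8, …).
Rejects goes 58, 61, 64, 67 → 70 (+3 each step).
Putting it together: 55 parts, 70 rejects.

55 parts, 70 rejects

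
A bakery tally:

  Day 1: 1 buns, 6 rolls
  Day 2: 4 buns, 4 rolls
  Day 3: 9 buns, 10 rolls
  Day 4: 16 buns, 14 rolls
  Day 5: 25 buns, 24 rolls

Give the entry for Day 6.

Buns: perfect squares: 1², 2², 3², …, so 1, 4, 9, 16, 25 → 36.
Rolls: each term is the sum of the two before it, so 6, 4, 10, 14, 24 → 38.
Putting it together: 36 buns, 38 rolls.

36 buns, 38 rolls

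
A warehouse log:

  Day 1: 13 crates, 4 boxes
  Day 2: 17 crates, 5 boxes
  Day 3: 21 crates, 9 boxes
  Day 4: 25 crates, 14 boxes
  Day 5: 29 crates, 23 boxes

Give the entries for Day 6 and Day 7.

Crates: +4 each step, so 13, 17, 21, 25, 29 → 33 → 37.
Boxes: 4, 5, 9, 14, 23 → 37 → 60 (each term is the sum of the two before it).
Putting the parts together: 33 crates, 37 boxes and then 37 crates, 60 boxes.

33 crates, 37 boxes; 37 crates, 60 boxes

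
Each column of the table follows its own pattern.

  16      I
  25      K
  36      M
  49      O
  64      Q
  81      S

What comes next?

First component goes 16, 25, 36, 49, 64, 81 → 100 (perfect squares: 4², 5², 6², …).
Letter goes I, K, M, O, Q, S → U (letters move forward 2 places in the alphabet).
Combining the parts gives 100  U.

100  U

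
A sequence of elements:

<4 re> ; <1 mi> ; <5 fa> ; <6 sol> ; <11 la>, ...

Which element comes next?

<17 ti>

First coordinate: 4, 1, 5, 6, 11 → 17 (each term is the sum of the two before it).
For the note, runs through the solfège scale do→ti: re, mi, fa, sol, la → ti.
Putting it together: <17 ti>.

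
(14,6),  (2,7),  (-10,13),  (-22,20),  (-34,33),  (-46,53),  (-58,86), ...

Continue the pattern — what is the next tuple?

For the first value, −12 each step: 14, 2, -10, -22, -34, -46, -58 → -70.
Second value — each term is the sum of the two before it: 6, 7, 13, 20, 33, 53, 86 → 139.
Putting it together: (-70,139).

(-70,139)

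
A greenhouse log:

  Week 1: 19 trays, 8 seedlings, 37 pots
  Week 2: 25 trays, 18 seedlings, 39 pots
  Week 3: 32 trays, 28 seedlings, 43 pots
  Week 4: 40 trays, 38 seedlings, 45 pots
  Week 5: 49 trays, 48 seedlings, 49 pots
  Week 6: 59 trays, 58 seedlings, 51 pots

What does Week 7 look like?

70 trays, 68 seedlings, 55 pots

Trays: differences are 6, 7, 8, … (increasing by 1 each time), so 19, 25, 32, 40, 49, 59 → 70.
Seedlings: 8, 18, 28, 38, 48, 58 → 68 (+10 each step).
Pots: alternating steps +2, +4, +2, +4, …, so 37, 39, 43, 45, 49, 51 → 55.
Putting it together: 70 trays, 68 seedlings, 55 pots.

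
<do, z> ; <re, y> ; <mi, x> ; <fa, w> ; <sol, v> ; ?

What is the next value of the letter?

u

Letter: letters move back 1 place in the alphabet; z, y, x, w, v → u.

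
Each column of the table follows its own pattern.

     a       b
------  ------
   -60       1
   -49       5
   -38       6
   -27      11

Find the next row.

-16  17

Column a: +11 each step, so -60, -49, -38, -27 → -16.
Column b goes 1, 5, 6, 11 → 17 (each term is the sum of the two before it).
Putting it together: -16  17.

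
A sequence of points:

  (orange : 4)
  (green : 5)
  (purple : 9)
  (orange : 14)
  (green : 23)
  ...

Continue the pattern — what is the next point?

(purple : 37)

Colour: orange, green, purple, orange, green → purple (repeats orange → green → purple).
Second part: each term is the sum of the two before it; 4, 5, 9, 14, 23 → 37.
So the next point is (purple : 37).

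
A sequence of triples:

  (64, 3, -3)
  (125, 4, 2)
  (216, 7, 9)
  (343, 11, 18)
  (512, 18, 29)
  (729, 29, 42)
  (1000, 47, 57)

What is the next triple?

(1331, 76, 74)

First value: perfect cubes: 4³, 5³, 6³, …; 64, 125, 216, 343, 512, 729, 1000 → 1331.
Second value goes 3, 4, 7, 11, 18, 29, 47 → 76 (each term is the sum of the two before it).
For the third value, differences are 5, 7, 9, … (increasing by 2 each time): -3, 2, 9, 18, 29, 42, 57 → 74.
So the next triple is (1331, 76, 74).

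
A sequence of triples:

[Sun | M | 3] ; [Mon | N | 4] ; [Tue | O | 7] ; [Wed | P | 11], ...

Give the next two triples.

[Thu | Q | 18], [Fri | R | 29]

Day: runs through the weekdays Mon→Sun, so Sun, Mon, Tue, Wed → Thu → Fri.
Letter: letters move forward 1 place in the alphabet, so M, N, O, P → Q → R.
Third entry: 3, 4, 7, 11 → 18 → 29 (each term is the sum of the two before it).
So the next two triples are [Thu | Q | 18] and [Fri | R | 29].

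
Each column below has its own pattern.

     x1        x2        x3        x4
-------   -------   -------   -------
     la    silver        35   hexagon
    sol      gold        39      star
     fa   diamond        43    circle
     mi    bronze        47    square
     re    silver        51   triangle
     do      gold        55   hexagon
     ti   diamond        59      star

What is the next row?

la  bronze  63  circle

Column x1: la, sol, fa, mi, re, do, ti → la (runs backward through the solfège scale do→ti).
Column x2 goes silver, gold, diamond, bronze, silver, gold, diamond → bronze (repeats silver → gold → diamond → bronze).
Column x3 goes 35, 39, 43, 47, 51, 55, 59 → 63 (+4 each step).
Column x4 — repeats hexagon → star → circle → square → triangle: hexagon, star, circle, square, triangle, hexagon, star → circle.
Combining the parts gives la  bronze  63  circle.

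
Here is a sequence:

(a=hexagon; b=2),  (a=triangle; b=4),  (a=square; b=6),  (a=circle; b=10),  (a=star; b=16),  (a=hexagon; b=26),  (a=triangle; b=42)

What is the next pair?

For the a, repeats hexagon → triangle → square → circle → star: hexagon, triangle, square, circle, star, hexagon, triangle → square.
B — each term is the sum of the two before it: 2, 4, 6, 10, 16, 26, 42 → 68.
Combining the parts gives (a=square; b=68).

(a=square; b=68)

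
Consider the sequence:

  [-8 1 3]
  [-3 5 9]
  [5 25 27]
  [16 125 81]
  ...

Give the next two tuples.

First part goes -8, -3, 5, 16 → 30 → 47 (differences are 5, 8, 11, … (increasing by 3 each time)).
Second part — ×5 each step: 1, 5, 25, 125 → 625 → 3125.
Third part goes 3, 9, 27, 81 → 243 → 729 (×3 each step).
Putting the parts together: [30 625 243] and then [47 3125 729].

[30 625 243], [47 3125 729]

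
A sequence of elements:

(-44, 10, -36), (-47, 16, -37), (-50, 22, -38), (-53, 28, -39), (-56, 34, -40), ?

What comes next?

(-59, 40, -41)

First value: −3 each step, so -44, -47, -50, -53, -56 → -59.
Second value: +6 each step, so 10, 16, 22, 28, 34 → 40.
Third value: −1 each step, so -36, -37, -38, -39, -40 → -41.
Combining the parts gives (-59, 40, -41).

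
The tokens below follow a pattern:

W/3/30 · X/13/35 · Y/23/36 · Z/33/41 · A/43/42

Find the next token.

Letter: W, X, Y, Z, A → B (letters move forward 1 place in the alphabet, wrapping Z→A).
For the second component, +10 each step: 3, 13, 23, 33, 43 → 53.
Third component: 30, 35, 36, 41, 42 → 47 (alternating steps +5, +1, +5, +1, …).
Combining the parts gives B/53/47.

B/53/47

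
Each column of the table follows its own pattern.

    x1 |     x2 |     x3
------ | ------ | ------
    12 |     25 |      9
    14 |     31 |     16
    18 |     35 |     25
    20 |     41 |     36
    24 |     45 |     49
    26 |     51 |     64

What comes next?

30  55  81

Column x1: alternating steps +2, +4, +2, +4, …, so 12, 14, 18, 20, 24, 26 → 30.
Column x2 — alternating steps +6, +4, +6, +4, …: 25, 31, 35, 41, 45, 51 → 55.
Column x3: perfect squares: 3², 4², 5², …; 9, 16, 25, 36, 49, 64 → 81.
Putting it together: 30  55  81.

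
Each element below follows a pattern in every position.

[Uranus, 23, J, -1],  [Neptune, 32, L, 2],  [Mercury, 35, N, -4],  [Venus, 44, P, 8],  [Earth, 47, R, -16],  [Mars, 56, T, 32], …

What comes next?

Planet: Uranus, Neptune, Mercury, Venus, Earth, Mars → Jupiter (runs through the planets Mercury→Neptune).
Second value: 23, 32, 35, 44, 47, 56 → 59 (alternating steps +9, +3, +9, +3, …).
Letter — letters move forward 2 places in the alphabet: J, L, N, P, R, T → V.
For the fourth value, ×(-2) each step: -1, 2, -4, 8, -16, 32 → -64.
Putting it together: [Jupiter, 59, V, -64].

[Jupiter, 59, V, -64]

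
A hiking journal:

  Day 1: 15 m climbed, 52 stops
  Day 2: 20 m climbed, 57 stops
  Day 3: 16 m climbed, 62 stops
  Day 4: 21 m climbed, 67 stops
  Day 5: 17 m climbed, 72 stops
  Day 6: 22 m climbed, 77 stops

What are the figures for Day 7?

M climbed: alternating steps +5, −4, +5, −4, …; 15, 20, 16, 21, 17, 22 → 18.
Stops: +5 each step, so 52, 57, 62, 67, 72, 77 → 82.
Combining the parts gives 18 m climbed, 82 stops.

18 m climbed, 82 stops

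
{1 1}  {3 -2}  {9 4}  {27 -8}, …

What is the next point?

First component: ×3 each step; 1, 3, 9, 27 → 81.
Second component: ×(-2) each step, so 1, -2, 4, -8 → 16.
Combining the parts gives {81 16}.

{81 16}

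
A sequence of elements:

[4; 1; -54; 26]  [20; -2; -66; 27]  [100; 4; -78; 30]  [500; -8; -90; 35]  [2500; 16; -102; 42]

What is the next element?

[12500; -32; -114; 51]

For the first entry, ×5 each step: 4, 20, 100, 500, 2500 → 12500.
Second entry — ×(-2) each step: 1, -2, 4, -8, 16 → -32.
Third entry: -54, -66, -78, -90, -102 → -114 (−12 each step).
Fourth entry: differences are 1, 3, 5, … (increasing by 2 each time), so 26, 27, 30, 35, 42 → 51.
So the next element is [12500; -32; -114; 51].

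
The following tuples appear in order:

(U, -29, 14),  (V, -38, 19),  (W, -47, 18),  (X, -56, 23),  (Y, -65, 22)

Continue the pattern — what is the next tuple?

Letter goes U, V, W, X, Y → Z (letters move forward 1 place in the alphabet).
Second value: −9 each step, so -29, -38, -47, -56, -65 → -74.
Third value: alternating steps +5, −1, +5, −1, …; 14, 19, 18, 23, 22 → 27.
So the next tuple is (Z, -74, 27).

(Z, -74, 27)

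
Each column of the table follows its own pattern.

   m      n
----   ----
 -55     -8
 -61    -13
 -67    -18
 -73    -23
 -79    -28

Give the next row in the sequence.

-85  -33

Column m — −6 each step: -55, -61, -67, -73, -79 → -85.
For the column n, −5 each step: -8, -13, -18, -23, -28 → -33.
Putting it together: -85  -33.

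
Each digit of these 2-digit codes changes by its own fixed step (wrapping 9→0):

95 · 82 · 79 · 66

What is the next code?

53

First digit: −1 each step, mod 10; 9, 8, 7, 6 → 5.
Second digit: −3 each step, mod 10; 5, 2, 9, 6 → 3.
So the next code is 53.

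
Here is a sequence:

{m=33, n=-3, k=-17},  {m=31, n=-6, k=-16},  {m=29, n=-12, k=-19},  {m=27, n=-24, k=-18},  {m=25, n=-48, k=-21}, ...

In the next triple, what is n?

-96

N goes -3, -6, -12, -24, -48 → -96 (×2 each step).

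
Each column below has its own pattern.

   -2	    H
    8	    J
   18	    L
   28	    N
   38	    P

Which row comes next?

First component: +10 each step; -2, 8, 18, 28, 38 → 48.
Letter: letters move forward 2 places in the alphabet; H, J, L, N, P → R.
Combining the parts gives 48  R.

48  R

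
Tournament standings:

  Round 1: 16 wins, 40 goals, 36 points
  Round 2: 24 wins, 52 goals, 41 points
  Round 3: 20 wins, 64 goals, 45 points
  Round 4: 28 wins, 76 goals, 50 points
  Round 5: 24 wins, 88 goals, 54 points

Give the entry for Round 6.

32 wins, 100 goals, 59 points

Wins goes 16, 24, 20, 28, 24 → 32 (alternating steps +8, −4, +8, −4, …).
Goals goes 40, 52, 64, 76, 88 → 100 (+12 each step).
Points: 36, 41, 45, 50, 54 → 59 (alternating steps +5, +4, +5, +4, …).
So the next row is 32 wins, 100 goals, 59 points.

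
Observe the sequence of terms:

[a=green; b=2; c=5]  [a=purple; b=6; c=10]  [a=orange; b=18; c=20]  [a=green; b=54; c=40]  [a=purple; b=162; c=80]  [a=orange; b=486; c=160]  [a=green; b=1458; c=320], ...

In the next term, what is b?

For the a, repeats green → purple → orange: green, purple, orange, green, purple, orange, green → purple.
B: ×3 each step, so 2, 6, 18, 54, 162, 486, 1458 → 4374.
For the c, ×2 each step: 5, 10, 20, 40, 80, 160, 320 → 640.

4374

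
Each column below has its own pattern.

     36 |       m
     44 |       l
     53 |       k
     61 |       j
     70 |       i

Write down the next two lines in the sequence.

78  h; 87  g

For the first component, alternating steps +8, +9, +8, +9, …: 36, 44, 53, 61, 70 → 78 → 87.
Letter: letters move back 1 place in the alphabet, so m, l, k, j, i → h → g.
So the next two lines are 78  h and 87  g.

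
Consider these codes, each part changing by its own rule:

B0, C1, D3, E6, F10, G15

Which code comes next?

H21

For the letter, letters move forward 1 place in the alphabet: B, C, D, E, F, G → H.
Second component — differences are 1, 2, 3, … (increasing by 1 each time): 0, 1, 3, 6, 10, 15 → 21.
So the next code is H21.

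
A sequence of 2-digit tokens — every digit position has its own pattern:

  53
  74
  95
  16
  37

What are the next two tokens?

First digit: 5, 7, 9, 1, 3 → 5 → 7 (+2 each step, mod 10).
Second digit: 3, 4, 5, 6, 7 → 8 → 9 (+1 each step, mod 10).
So the next two tokens are 58 and 79.

58, 79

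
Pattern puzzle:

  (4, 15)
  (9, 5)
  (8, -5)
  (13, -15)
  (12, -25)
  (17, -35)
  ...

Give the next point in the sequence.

First coordinate goes 4, 9, 8, 13, 12, 17 → 16 (alternating steps +5, −1, +5, −1, …).
Second coordinate — −10 each step: 15, 5, -5, -15, -25, -35 → -45.
Combining the parts gives (16, -45).

(16, -45)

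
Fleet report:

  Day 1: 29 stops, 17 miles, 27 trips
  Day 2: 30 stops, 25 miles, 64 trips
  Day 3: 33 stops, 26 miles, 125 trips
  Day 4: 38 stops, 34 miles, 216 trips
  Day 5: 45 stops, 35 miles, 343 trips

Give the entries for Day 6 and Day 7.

54 stops, 43 miles, 512 trips; 65 stops, 44 miles, 729 trips

Stops: differences are 1, 3, 5, … (increasing by 2 each time), so 29, 30, 33, 38, 45 → 54 → 65.
Miles: alternating steps +8, +1, +8, +1, …, so 17, 25, 26, 34, 35 → 43 → 44.
For the trips, perfect cubes: 3³, 4³, 5³, …: 27, 64, 125, 216, 343 → 512 → 729.
So the next two lines are 54 stops, 43 miles, 512 trips and 65 stops, 44 miles, 729 trips.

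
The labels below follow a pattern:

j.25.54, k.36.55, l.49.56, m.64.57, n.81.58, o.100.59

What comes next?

p.121.60

For the letter, letters move forward 1 place in the alphabet: j, k, l, m, n, o → p.
Second component: perfect squares: 5², 6², 7², …, so 25, 36, 49, 64, 81, 100 → 121.
For the third component, +1 each step: 54, 55, 56, 57, 58, 59 → 60.
So the next label is p.121.60.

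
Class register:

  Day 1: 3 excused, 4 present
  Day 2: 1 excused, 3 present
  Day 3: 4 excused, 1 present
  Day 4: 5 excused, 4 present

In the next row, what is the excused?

9

For the excused, each term is the sum of the two before it: 3, 1, 4, 5 → 9.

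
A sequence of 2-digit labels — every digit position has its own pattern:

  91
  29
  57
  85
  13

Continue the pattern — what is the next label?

41

First digit: +3 each step, mod 10; 9, 2, 5, 8, 1 → 4.
Second digit: 1, 9, 7, 5, 3 → 1 (−2 each step, mod 10).
Putting it together: 41.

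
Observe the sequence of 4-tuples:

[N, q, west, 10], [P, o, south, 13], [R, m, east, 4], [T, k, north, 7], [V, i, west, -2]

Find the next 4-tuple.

[X, g, south, 1]

First letter — letters move forward 2 places in the alphabet: N, P, R, T, V → X.
For the second letter, letters move back 2 places in the alphabet: q, o, m, k, i → g.
Direction: west, south, east, north, west → south (repeats west → south → east → north).
Fourth value: alternating steps +3, −9, +3, −9, …, so 10, 13, 4, 7, -2 → 1.
Combining the parts gives [X, g, south, 1].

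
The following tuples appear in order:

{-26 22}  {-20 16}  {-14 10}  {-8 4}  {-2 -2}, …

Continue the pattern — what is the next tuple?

First value — +6 each step: -26, -20, -14, -8, -2 → 4.
Second value: together with the first value always sums to -4; 22, 16, 10, 4, -2 → -8.
Combining the parts gives {4 -8}.

{4 -8}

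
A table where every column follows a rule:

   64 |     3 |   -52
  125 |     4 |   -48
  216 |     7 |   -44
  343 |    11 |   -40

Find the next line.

512  18  -36

First component goes 64, 125, 216, 343 → 512 (perfect cubes: 4³, 5³, 6³, …).
Second component: each term is the sum of the two before it, so 3, 4, 7, 11 → 18.
Third component: -52, -48, -44, -40 → -36 (+4 each step).
Putting it together: 512  18  -36.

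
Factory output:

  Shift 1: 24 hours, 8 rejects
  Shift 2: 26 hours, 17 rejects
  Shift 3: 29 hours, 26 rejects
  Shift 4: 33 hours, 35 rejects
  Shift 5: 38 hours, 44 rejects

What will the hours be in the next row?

Hours — differences are 2, 3, 4, … (increasing by 1 each time): 24, 26, 29, 33, 38 → 44.

44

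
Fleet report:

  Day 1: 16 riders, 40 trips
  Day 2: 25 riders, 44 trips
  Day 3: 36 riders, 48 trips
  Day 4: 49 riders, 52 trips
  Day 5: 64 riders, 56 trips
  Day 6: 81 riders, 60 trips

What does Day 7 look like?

Riders: 16, 25, 36, 49, 64, 81 → 100 (perfect squares: 4², 5², 6², …).
Trips goes 40, 44, 48, 52, 56, 60 → 64 (+4 each step).
Combining the parts gives 100 riders, 64 trips.

100 riders, 64 trips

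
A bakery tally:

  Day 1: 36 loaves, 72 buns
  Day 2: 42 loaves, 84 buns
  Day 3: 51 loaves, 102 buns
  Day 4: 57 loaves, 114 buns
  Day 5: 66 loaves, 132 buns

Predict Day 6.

Loaves: alternating steps +6, +9, +6, +9, …; 36, 42, 51, 57, 66 → 72.
Buns: always 2 × the loaves; 72, 84, 102, 114, 132 → 144.
Putting it together: 72 loaves, 144 buns.

72 loaves, 144 buns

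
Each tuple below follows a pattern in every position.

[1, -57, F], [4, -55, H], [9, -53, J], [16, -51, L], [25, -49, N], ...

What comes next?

[36, -47, P]

First coordinate: perfect squares: 1², 2², 3², …; 1, 4, 9, 16, 25 → 36.
Second coordinate goes -57, -55, -53, -51, -49 → -47 (+2 each step).
For the letter, letters move forward 2 places in the alphabet: F, H, J, L, N → P.
So the next tuple is [36, -47, P].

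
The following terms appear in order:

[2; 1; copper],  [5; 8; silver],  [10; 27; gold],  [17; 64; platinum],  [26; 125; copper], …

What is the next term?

First entry goes 2, 5, 10, 17, 26 → 37 (differences are 3, 5, 7, … (increasing by 2 each time)).
Second entry — perfect cubes: 1³, 2³, 3³, …: 1, 8, 27, 64, 125 → 216.
Metal goes copper, silver, gold, platinum, copper → silver (repeats copper → silver → gold → platinum).
Combining the parts gives [37; 216; silver].

[37; 216; silver]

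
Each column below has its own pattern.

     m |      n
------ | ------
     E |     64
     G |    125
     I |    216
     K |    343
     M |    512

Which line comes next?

O  729

For the column m, letters move forward 2 places in the alphabet: E, G, I, K, M → O.
For the column n, perfect cubes: 4³, 5³, 6³, …: 64, 125, 216, 343, 512 → 729.
Putting it together: O  729.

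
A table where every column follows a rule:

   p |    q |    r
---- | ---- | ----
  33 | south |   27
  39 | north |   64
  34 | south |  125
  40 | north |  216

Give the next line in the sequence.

Column p — alternating steps +6, −5, +6, −5, …: 33, 39, 34, 40 → 35.
Column q: alternates south ↔ north; south, north, south, north → south.
For the column r, perfect cubes: 3³, 4³, 5³, …: 27, 64, 125, 216 → 343.
So the next line is 35  south  343.

35  south  343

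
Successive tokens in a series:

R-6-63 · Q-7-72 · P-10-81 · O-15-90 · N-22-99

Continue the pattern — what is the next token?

M-31-108

Letter: letters move back 1 place in the alphabet; R, Q, P, O, N → M.
Second component — differences are 1, 3, 5, … (increasing by 2 each time): 6, 7, 10, 15, 22 → 31.
Third component — +9 each step: 63, 72, 81, 90, 99 → 108.
Putting it together: M-31-108.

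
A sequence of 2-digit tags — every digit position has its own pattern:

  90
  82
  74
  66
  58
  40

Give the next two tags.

32 then 24

First digit: −1 each step, mod 10; 9, 8, 7, 6, 5, 4 → 3 → 2.
Second digit — +2 each step, mod 10: 0, 2, 4, 6, 8, 0 → 2 → 4.
So the next two tags are 32 and 24.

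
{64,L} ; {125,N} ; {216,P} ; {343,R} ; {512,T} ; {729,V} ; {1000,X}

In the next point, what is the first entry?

First entry: 64, 125, 216, 343, 512, 729, 1000 → 1331 (perfect cubes: 4³, 5³, 6³, …).

1331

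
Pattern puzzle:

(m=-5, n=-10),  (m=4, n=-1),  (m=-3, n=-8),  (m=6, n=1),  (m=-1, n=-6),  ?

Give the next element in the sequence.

M: alternating steps +9, −7, +9, −7, …, so -5, 4, -3, 6, -1 → 8.
N: -10, -1, -8, 1, -6 → 3 (always 5 less than the m).
Putting it together: (m=8, n=3).

(m=8, n=3)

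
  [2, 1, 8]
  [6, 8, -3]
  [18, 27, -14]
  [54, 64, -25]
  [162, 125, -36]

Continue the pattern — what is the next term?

[486, 216, -47]

First value — ×3 each step: 2, 6, 18, 54, 162 → 486.
Second value: perfect cubes: 1³, 2³, 3³, …, so 1, 8, 27, 64, 125 → 216.
Third value: −11 each step; 8, -3, -14, -25, -36 → -47.
Putting it together: [486, 216, -47].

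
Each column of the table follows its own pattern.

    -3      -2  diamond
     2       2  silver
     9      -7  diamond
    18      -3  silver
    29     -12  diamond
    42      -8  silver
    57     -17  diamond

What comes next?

74  -13  silver

First component: differences are 5, 7, 9, … (increasing by 2 each time), so -3, 2, 9, 18, 29, 42, 57 → 74.
Second component — alternating steps +4, −9, +4, −9, …: -2, 2, -7, -3, -12, -8, -17 → -13.
Rank: alternates diamond ↔ silver; diamond, silver, diamond, silver, diamond, silver, diamond → silver.
Combining the parts gives 74  -13  silver.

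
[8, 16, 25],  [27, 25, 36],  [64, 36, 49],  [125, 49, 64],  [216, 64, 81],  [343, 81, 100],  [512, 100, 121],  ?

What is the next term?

[729, 121, 144]

First value: perfect cubes: 2³, 3³, 4³, …, so 8, 27, 64, 125, 216, 343, 512 → 729.
Second value — perfect squares: 4², 5², 6², …: 16, 25, 36, 49, 64, 81, 100 → 121.
Third value: perfect squares: 5², 6², 7², …; 25, 36, 49, 64, 81, 100, 121 → 144.
Putting it together: [729, 121, 144].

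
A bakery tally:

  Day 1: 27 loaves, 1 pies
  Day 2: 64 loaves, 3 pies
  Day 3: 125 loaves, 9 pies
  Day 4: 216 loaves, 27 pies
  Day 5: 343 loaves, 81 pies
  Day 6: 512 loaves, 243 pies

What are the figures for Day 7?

729 loaves, 729 pies

Loaves — perfect cubes: 3³, 4³, 5³, …: 27, 64, 125, 216, 343, 512 → 729.
Pies: 1, 3, 9, 27, 81, 243 → 729 (×3 each step).
Combining the parts gives 729 loaves, 729 pies.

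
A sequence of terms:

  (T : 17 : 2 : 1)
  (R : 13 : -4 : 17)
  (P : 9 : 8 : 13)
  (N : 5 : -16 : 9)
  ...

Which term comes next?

Letter — letters move back 2 places in the alphabet: T, R, P, N → L.
Second value: 17, 13, 9, 5 → 1 (−4 each step).
Third value — ×(-2) each step: 2, -4, 8, -16 → 32.
Fourth value goes 1, 17, 13, 9 → 5 (always the previous value of the second value).
Putting it together: (L : 1 : 32 : 5).

(L : 1 : 32 : 5)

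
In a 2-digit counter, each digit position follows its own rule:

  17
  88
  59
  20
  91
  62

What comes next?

33

First digit: −3 each step, mod 10, so 1, 8, 5, 2, 9, 6 → 3.
Second digit: +1 each step, mod 10; 7, 8, 9, 0, 1, 2 → 3.
So the next token is 33.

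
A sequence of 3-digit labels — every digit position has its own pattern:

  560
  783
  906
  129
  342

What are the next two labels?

565, 788

For the first digit, +2 each step, mod 10: 5, 7, 9, 1, 3 → 5 → 7.
For the second digit, +2 each step, mod 10: 6, 8, 0, 2, 4 → 6 → 8.
Third digit: 0, 3, 6, 9, 2 → 5 → 8 (+3 each step, mod 10).
Putting the parts together: 565 and then 788.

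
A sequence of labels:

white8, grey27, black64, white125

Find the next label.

Shade goes white, grey, black, white → grey (repeats white → grey → black).
Second component: perfect cubes: 2³, 3³, 4³, …; 8, 27, 64, 125 → 216.
Putting it together: grey216.

grey216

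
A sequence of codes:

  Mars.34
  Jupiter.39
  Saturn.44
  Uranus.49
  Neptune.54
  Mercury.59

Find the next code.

Venus.64

For the planet, runs through the planets Mercury→Neptune: Mars, Jupiter, Saturn, Uranus, Neptune, Mercury → Venus.
Second component — +5 each step: 34, 39, 44, 49, 54, 59 → 64.
So the next code is Venus.64.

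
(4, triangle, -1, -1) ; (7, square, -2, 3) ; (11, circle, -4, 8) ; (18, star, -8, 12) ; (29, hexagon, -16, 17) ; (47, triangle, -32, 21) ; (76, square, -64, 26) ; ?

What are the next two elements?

First slot goes 4, 7, 11, 18, 29, 47, 76 → 123 → 199 (each term is the sum of the two before it).
Shape: triangle, square, circle, star, hexagon, triangle, square → circle → star (repeats triangle → square → circle → star → hexagon).
For the third slot, ×2 each step: -1, -2, -4, -8, -16, -32, -64 → -128 → -256.
Fourth slot: alternating steps +4, +5, +4, +5, …; -1, 3, 8, 12, 17, 21, 26 → 30 → 35.
So the next two elements are (123, circle, -128, 30) and (199, star, -256, 35).

(123, circle, -128, 30), (199, star, -256, 35)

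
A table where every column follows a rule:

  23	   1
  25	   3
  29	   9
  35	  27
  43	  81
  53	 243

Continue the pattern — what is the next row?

65  729

First component — differences are 2, 4, 6, … (increasing by 2 each time): 23, 25, 29, 35, 43, 53 → 65.
Second component: ×3 each step, so 1, 3, 9, 27, 81, 243 → 729.
Putting it together: 65  729.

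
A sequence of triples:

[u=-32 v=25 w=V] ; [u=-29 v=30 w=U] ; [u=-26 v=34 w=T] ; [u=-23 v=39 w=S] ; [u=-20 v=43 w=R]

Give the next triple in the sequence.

U — +3 each step: -32, -29, -26, -23, -20 → -17.
V: 25, 30, 34, 39, 43 → 48 (alternating steps +5, +4, +5, +4, …).
W — letters move back 1 place in the alphabet: V, U, T, S, R → Q.
Putting it together: [u=-17 v=48 w=Q].

[u=-17 v=48 w=Q]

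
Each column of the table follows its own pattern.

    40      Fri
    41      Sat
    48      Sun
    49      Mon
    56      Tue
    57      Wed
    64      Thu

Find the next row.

65  Fri

First component: 40, 41, 48, 49, 56, 57, 64 → 65 (alternating steps +1, +7, +1, +7, …).
Day — runs through the weekdays Mon→Sun: Fri, Sat, Sun, Mon, Tue, Wed, Thu → Fri.
So the next row is 65  Fri.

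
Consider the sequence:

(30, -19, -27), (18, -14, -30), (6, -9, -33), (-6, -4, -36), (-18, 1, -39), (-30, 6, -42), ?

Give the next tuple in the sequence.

(-42, 11, -45)

First part: −12 each step; 30, 18, 6, -6, -18, -30 → -42.
Second part: +5 each step, so -19, -14, -9, -4, 1, 6 → 11.
For the third part, −3 each step: -27, -30, -33, -36, -39, -42 → -45.
So the next tuple is (-42, 11, -45).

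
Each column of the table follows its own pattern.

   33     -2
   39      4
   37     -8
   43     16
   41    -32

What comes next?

First component: alternating steps +6, −2, +6, −2, …; 33, 39, 37, 43, 41 → 47.
For the second component, ×(-2) each step: -2, 4, -8, 16, -32 → 64.
Putting it together: 47  64.

47  64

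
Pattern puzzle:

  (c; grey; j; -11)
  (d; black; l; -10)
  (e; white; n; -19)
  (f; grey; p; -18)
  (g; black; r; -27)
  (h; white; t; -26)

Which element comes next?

(i; grey; v; -35)

First letter — letters move forward 1 place in the alphabet: c, d, e, f, g, h → i.
Shade: grey, black, white, grey, black, white → grey (repeats grey → black → white).
Second letter: letters move forward 2 places in the alphabet, so j, l, n, p, r, t → v.
Fourth part: alternating steps +1, −9, +1, −9, …, so -11, -10, -19, -18, -27, -26 → -35.
Combining the parts gives (i; grey; v; -35).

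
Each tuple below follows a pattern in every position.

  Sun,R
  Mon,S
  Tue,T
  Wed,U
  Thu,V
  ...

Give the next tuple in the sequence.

Day — runs through the weekdays Mon→Sun: Sun, Mon, Tue, Wed, Thu → Fri.
Letter: R, S, T, U, V → W (letters move forward 1 place in the alphabet).
Combining the parts gives Fri,W.

Fri,W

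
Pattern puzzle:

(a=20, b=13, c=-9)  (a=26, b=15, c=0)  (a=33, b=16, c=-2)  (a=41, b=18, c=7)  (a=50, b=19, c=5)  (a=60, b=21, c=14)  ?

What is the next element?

(a=71, b=22, c=12)

A goes 20, 26, 33, 41, 50, 60 → 71 (differences are 6, 7, 8, … (increasing by 1 each time)).
For the b, alternating steps +2, +1, +2, +1, …: 13, 15, 16, 18, 19, 21 → 22.
C: -9, 0, -2, 7, 5, 14 → 12 (alternating steps +9, −2, +9, −2, …).
So the next element is (a=71, b=22, c=12).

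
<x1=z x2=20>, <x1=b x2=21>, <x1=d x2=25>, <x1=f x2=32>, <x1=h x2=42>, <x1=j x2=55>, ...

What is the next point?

X1: letters move forward 2 places in the alphabet, wrapping Z→A; z, b, d, f, h, j → l.
For the x2, differences are 1, 4, 7, … (increasing by 3 each time): 20, 21, 25, 32, 42, 55 → 71.
Putting it together: <x1=l x2=71>.

<x1=l x2=71>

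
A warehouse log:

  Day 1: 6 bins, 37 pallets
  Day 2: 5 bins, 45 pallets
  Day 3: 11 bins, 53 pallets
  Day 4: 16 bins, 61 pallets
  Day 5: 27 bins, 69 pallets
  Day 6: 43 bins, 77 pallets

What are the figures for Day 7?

Bins: each term is the sum of the two before it; 6, 5, 11, 16, 27, 43 → 70.
Pallets: +8 each step, so 37, 45, 53, 61, 69, 77 → 85.
Combining the parts gives 70 bins, 85 pallets.

70 bins, 85 pallets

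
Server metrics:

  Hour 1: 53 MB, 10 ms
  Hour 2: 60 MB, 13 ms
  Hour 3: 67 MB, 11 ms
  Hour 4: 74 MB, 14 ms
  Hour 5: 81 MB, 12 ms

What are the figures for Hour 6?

MB goes 53, 60, 67, 74, 81 → 88 (+7 each step).
Ms goes 10, 13, 11, 14, 12 → 15 (alternating steps +3, −2, +3, −2, …).
Putting it together: 88 MB, 15 ms.

88 MB, 15 ms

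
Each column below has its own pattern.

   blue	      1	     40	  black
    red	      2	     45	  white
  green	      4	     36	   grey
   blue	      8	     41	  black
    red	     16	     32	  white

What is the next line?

Colour — repeats blue → red → green: blue, red, green, blue, red → green.
Second component goes 1, 2, 4, 8, 16 → 32 (×2 each step).
For the third component, alternating steps +5, −9, +5, −9, …: 40, 45, 36, 41, 32 → 37.
Shade: repeats black → white → grey; black, white, grey, black, white → grey.
So the next line is green  32  37  grey.

green  32  37  grey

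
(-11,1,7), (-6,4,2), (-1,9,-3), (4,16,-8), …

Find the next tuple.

(9,25,-13)

For the first slot, +5 each step: -11, -6, -1, 4 → 9.
Second slot: perfect squares: 1², 2², 3², …; 1, 4, 9, 16 → 25.
Third slot goes 7, 2, -3, -8 → -13 (together with the first slot always sums to -4).
Combining the parts gives (9,25,-13).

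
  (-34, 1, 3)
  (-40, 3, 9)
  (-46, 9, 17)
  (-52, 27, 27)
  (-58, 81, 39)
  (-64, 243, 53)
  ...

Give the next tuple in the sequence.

First entry — −6 each step: -34, -40, -46, -52, -58, -64 → -70.
Second entry goes 1, 3, 9, 27, 81, 243 → 729 (×3 each step).
Third entry — differences are 6, 8, 10, … (increasing by 2 each time): 3, 9, 17, 27, 39, 53 → 69.
Combining the parts gives (-70, 729, 69).

(-70, 729, 69)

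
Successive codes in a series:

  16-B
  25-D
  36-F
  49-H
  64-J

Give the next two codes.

81-L then 100-N

First component: perfect squares: 4², 5², 6², …; 16, 25, 36, 49, 64 → 81 → 100.
Letter: letters move forward 2 places in the alphabet; B, D, F, H, J → L → N.
So the next two codes are 81-L and 100-N.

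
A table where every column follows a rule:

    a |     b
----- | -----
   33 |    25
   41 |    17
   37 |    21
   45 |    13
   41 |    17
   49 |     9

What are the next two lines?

45  13; 53  5

Column a: alternating steps +8, −4, +8, −4, …; 33, 41, 37, 45, 41, 49 → 45 → 53.
Column b — together with the column a always sums to 58: 25, 17, 21, 13, 17, 9 → 13 → 5.
Putting the parts together: 45  13 and then 53  5.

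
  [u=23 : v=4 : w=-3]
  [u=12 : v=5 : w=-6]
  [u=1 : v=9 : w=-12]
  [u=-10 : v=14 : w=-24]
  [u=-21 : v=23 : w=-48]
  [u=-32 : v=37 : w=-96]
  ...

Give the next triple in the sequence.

[u=-43 : v=60 : w=-192]

U goes 23, 12, 1, -10, -21, -32 → -43 (−11 each step).
For the v, each term is the sum of the two before it: 4, 5, 9, 14, 23, 37 → 60.
W: -3, -6, -12, -24, -48, -96 → -192 (×2 each step).
Putting it together: [u=-43 : v=60 : w=-192].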